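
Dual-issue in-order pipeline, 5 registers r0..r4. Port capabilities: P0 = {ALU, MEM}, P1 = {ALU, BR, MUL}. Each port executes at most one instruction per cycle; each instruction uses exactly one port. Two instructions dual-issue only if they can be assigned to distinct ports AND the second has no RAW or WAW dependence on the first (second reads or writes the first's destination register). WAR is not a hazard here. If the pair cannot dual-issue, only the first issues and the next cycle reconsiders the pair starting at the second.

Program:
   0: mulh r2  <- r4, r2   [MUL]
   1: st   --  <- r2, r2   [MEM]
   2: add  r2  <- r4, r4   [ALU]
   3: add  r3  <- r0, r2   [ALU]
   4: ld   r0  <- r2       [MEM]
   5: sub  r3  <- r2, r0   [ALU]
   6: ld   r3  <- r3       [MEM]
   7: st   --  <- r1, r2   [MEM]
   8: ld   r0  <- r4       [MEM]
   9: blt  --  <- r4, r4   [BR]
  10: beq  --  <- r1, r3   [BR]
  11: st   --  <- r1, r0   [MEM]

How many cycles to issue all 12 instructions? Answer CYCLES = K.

c0: i0 mulh.MUL  RAW r2
c1: i1/i2 st.MEM/add.ALU  pair
c2: i3/i4 add.ALU/ld.MEM  pair
c3: i5 sub.ALU  RAW+WAW r3
c4: i6 ld.MEM  no-port MEM/MEM
c5: i7 st.MEM  no-port MEM/MEM
c6: i8/i9 ld.MEM/blt.BR  pair
c7: i10/i11 beq.BR/st.MEM  pair

CYCLES = 8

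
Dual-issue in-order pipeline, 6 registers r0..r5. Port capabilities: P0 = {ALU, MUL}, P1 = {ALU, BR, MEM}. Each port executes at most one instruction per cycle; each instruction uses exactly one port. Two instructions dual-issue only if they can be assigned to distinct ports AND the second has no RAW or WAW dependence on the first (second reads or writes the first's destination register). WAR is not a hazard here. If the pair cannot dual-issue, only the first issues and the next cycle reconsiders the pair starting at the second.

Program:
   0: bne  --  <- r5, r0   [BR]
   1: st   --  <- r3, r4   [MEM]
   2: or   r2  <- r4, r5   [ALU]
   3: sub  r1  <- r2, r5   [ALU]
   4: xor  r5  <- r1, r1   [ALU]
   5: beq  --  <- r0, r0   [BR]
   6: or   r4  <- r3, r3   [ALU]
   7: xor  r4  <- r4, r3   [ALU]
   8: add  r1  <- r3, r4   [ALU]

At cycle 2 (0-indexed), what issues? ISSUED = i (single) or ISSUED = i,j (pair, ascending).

0. bne @i0  | no-port BR/MEM
1. st/or @i1,i2  | dual
2. sub @i3  | RAW r1
3. xor/beq @i4,i5  | dual
4. or @i6  | RAW+WAW r4
5. xor @i7  | RAW r4
6. add @i8  | tail

ISSUED = 3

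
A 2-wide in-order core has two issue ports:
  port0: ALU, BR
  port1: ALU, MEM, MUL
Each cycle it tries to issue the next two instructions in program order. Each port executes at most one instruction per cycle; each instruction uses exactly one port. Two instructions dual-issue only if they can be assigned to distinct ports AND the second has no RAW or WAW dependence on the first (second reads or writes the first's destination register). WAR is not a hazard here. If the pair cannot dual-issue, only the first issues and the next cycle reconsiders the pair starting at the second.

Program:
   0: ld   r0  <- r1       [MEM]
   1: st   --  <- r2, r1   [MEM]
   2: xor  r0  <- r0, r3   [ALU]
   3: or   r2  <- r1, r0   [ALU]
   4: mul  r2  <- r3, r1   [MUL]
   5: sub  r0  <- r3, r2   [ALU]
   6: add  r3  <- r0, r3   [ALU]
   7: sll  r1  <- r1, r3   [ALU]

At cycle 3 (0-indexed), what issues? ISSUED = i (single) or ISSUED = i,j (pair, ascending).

#0 head=0: ld.MEM i0 no-port MEM/MEM
#1 head=1: st.MEM/xor.ALU i1,i2 2-wide
#2 head=3: or.ALU i3 WAW r2
#3 head=4: mul.MUL i4 RAW r2
#4 head=5: sub.ALU i5 RAW r0
#5 head=6: add.ALU i6 RAW r3
#6 head=7: sll.ALU i7 tail

ISSUED = 4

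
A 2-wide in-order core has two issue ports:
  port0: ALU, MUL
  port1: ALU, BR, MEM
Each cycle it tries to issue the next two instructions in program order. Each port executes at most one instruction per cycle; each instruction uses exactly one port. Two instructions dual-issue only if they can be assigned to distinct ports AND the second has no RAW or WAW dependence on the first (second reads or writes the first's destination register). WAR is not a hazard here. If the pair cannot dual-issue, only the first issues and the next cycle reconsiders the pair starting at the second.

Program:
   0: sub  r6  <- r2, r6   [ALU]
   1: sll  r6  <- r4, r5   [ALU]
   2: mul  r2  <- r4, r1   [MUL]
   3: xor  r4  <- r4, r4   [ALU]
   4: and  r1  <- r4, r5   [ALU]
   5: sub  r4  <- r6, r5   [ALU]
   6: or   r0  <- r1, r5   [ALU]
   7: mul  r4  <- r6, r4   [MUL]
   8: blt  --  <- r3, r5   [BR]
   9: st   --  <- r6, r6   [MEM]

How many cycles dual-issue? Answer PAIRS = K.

PAIRS = 3

#0 head=0: sub.ALU i0 WAW r6
#1 head=1: sll.ALU/mul.MUL i1+i2 2-wide
#2 head=3: xor.ALU i3 RAW r4
#3 head=4: and.ALU/sub.ALU i4+i5 2-wide
#4 head=6: or.ALU/mul.MUL i6+i7 2-wide
#5 head=8: blt.BR i8 no-port BR/MEM
#6 head=9: st.MEM i9 tail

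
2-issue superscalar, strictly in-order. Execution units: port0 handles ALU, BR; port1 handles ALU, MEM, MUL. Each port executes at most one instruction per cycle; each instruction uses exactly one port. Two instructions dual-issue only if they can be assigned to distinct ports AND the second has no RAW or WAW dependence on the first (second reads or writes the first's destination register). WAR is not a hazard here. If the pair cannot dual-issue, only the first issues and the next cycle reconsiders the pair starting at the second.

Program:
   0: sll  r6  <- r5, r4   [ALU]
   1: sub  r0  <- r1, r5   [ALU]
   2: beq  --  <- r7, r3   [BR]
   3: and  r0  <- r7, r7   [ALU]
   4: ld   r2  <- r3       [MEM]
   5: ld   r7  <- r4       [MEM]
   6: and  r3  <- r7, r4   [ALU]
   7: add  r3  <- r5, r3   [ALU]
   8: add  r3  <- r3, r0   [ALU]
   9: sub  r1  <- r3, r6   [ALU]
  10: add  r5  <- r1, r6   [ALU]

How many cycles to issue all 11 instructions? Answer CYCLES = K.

[0] i0,i1  sll.ALU/sub.ALU  -- 2-wide
[1] i2,i3  beq.BR/and.ALU  -- 2-wide
[2] i4  ld.MEM  -- no-port MEM/MEM
[3] i5  ld.MEM  -- RAW r7
[4] i6  and.ALU  -- RAW+WAW r3
[5] i7  add.ALU  -- RAW+WAW r3
[6] i8  add.ALU  -- RAW r3
[7] i9  sub.ALU  -- RAW r1
[8] i10  add.ALU  -- tail

CYCLES = 9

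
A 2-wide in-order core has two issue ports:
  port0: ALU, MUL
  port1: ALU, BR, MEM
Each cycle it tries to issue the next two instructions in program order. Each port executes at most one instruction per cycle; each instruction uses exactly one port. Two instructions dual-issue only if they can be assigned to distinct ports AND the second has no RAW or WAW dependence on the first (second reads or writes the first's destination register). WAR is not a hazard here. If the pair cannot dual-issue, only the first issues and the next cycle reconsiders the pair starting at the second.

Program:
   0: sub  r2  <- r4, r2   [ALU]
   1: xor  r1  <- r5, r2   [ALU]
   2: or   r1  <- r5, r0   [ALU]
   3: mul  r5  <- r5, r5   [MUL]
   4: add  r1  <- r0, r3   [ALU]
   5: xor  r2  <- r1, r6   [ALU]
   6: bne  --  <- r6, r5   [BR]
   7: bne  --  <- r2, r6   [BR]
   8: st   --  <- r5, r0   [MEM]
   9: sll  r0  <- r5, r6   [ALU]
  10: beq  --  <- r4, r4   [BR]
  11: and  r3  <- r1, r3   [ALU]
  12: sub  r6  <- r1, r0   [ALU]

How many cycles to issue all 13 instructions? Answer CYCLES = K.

CYCLES = 9

[0] i0  sub  -- RAW r2
[1] i1  xor  -- WAW r1
[2] i2,i3  or;mul  -- dual
[3] i4  add  -- RAW r1
[4] i5,i6  xor;bne  -- dual
[5] i7  bne  -- no-port BR/MEM
[6] i8,i9  st;sll  -- dual
[7] i10,i11  beq;and  -- dual
[8] i12  sub  -- tail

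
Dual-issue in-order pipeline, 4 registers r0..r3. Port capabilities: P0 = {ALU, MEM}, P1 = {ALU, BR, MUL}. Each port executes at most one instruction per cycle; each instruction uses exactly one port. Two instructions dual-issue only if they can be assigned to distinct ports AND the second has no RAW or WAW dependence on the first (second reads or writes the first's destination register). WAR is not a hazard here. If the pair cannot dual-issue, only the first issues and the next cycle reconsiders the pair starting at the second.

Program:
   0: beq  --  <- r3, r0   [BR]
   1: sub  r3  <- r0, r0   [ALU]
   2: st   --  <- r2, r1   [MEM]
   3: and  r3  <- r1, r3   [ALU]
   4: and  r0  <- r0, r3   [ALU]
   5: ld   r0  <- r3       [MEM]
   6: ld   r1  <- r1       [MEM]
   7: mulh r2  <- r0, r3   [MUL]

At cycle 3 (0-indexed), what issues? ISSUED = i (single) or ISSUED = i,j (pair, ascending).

t=0 i0&i1:beq.BR;sub.ALU ; pair
t=1 i2&i3:st.MEM;and.ALU ; pair
t=2 i4:and.ALU ; WAW r0
t=3 i5:ld.MEM ; no-port MEM/MEM
t=4 i6&i7:ld.MEM;mulh.MUL ; pair

ISSUED = 5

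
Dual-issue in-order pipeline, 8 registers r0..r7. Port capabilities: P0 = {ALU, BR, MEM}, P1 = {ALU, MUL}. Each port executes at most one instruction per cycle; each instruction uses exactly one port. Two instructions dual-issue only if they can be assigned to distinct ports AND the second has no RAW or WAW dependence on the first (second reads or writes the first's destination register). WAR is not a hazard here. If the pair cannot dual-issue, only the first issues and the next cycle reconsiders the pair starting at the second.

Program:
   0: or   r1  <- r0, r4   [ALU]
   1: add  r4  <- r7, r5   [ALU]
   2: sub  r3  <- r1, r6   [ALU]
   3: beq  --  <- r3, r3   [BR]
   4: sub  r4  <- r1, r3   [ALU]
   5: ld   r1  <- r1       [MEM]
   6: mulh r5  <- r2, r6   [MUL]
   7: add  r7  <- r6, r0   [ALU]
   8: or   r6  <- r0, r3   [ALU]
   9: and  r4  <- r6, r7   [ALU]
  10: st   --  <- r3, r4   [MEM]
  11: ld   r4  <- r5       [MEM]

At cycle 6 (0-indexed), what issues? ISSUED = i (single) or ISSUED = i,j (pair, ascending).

ISSUED = 10

c0: i0&i1 or add  pair
c1: i2 sub  RAW r3
c2: i3&i4 beq sub  pair
c3: i5&i6 ld mulh  pair
c4: i7&i8 add or  pair
c5: i9 and  RAW r4
c6: i10 st  no-port MEM/MEM
c7: i11 ld  tail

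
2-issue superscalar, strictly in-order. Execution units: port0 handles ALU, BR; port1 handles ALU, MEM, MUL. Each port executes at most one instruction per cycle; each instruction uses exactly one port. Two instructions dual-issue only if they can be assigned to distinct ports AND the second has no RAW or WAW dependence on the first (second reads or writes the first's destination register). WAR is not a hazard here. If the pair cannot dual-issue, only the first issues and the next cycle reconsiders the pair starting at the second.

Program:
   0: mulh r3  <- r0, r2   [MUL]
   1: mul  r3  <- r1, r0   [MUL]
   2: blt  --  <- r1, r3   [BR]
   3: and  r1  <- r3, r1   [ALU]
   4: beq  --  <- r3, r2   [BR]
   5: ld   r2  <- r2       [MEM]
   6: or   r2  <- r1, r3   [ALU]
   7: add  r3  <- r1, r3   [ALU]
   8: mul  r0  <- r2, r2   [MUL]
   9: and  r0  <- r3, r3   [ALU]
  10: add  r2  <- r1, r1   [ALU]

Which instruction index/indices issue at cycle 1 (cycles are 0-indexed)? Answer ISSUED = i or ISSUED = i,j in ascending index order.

ISSUED = 1

c0: i0 mulh.MUL  no-port MUL/MUL
c1: i1 mul.MUL  RAW r3
c2: i2&i3 blt.BR;and.ALU  2-wide
c3: i4&i5 beq.BR;ld.MEM  2-wide
c4: i6&i7 or.ALU;add.ALU  2-wide
c5: i8 mul.MUL  WAW r0
c6: i9&i10 and.ALU;add.ALU  2-wide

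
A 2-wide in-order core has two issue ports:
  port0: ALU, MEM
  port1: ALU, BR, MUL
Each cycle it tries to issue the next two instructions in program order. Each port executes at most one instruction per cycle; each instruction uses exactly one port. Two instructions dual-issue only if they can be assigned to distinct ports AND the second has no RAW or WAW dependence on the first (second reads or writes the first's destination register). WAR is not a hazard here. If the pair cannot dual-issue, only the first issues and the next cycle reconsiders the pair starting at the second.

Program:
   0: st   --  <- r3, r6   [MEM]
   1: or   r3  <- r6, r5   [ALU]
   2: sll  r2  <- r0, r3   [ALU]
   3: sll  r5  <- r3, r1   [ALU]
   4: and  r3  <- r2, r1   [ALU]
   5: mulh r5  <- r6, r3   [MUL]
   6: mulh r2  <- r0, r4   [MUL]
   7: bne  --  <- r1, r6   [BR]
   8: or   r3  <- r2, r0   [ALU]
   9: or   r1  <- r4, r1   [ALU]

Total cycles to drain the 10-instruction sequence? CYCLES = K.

  cy0 -> i0,i1 (st.MEM;or.ALU) 2-wide
  cy1 -> i2,i3 (sll.ALU;sll.ALU) 2-wide
  cy2 -> i4 (and.ALU) RAW r3
  cy3 -> i5 (mulh.MUL) no-port MUL/MUL
  cy4 -> i6 (mulh.MUL) no-port MUL/BR
  cy5 -> i7,i8 (bne.BR;or.ALU) 2-wide
  cy6 -> i9 (or.ALU) tail

CYCLES = 7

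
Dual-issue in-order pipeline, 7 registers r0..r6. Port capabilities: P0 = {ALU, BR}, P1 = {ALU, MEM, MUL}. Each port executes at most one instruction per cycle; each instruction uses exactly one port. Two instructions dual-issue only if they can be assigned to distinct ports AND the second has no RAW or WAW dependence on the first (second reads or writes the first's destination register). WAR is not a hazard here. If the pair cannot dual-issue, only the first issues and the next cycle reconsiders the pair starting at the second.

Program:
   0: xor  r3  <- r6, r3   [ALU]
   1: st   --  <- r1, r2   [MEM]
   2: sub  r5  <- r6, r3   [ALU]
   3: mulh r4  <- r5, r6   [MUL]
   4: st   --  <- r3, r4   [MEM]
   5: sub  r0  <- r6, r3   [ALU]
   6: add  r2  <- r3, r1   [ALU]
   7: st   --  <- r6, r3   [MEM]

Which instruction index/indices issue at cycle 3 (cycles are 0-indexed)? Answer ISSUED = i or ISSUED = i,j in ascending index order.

#0 head=0: xor.ALU;st.MEM i0&i1 pair
#1 head=2: sub.ALU i2 RAW r5
#2 head=3: mulh.MUL i3 no-port MUL/MEM
#3 head=4: st.MEM;sub.ALU i4&i5 pair
#4 head=6: add.ALU;st.MEM i6&i7 pair

ISSUED = 4,5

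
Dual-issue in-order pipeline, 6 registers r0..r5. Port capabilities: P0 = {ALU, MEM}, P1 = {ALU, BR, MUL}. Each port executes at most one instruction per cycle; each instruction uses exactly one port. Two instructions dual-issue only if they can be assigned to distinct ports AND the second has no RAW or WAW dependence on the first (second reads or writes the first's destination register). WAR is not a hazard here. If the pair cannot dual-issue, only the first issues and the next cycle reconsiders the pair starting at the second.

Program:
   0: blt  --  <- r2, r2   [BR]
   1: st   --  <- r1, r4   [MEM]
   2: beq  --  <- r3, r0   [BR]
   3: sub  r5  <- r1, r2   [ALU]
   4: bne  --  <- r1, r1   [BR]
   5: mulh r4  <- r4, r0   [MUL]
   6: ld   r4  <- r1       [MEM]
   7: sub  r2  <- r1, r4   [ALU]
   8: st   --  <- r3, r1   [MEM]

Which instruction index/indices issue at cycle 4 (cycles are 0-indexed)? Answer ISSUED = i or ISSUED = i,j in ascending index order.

  cy0 -> i0,i1 (blt+st) dual
  cy1 -> i2,i3 (beq+sub) dual
  cy2 -> i4 (bne) no-port BR/MUL
  cy3 -> i5 (mulh) WAW r4
  cy4 -> i6 (ld) RAW r4
  cy5 -> i7,i8 (sub+st) dual

ISSUED = 6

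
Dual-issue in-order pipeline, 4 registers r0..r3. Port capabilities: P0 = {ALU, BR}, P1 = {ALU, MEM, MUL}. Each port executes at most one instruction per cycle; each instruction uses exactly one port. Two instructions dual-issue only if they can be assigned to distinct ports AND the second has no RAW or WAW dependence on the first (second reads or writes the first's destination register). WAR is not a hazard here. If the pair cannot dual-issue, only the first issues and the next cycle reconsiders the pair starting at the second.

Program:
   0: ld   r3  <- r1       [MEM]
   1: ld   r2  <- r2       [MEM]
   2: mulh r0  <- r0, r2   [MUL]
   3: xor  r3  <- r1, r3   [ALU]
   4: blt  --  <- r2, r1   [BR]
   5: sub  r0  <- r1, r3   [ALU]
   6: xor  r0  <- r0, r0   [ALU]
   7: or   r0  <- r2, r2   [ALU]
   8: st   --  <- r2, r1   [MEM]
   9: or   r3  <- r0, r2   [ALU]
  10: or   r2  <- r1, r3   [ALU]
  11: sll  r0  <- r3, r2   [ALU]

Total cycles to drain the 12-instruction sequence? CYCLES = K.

#0 head=0: ld i0 no-port MEM/MEM
#1 head=1: ld i1 no-port MEM/MUL
#2 head=2: mulh;xor i2+i3 dual
#3 head=4: blt;sub i4+i5 dual
#4 head=6: xor i6 WAW r0
#5 head=7: or;st i7+i8 dual
#6 head=9: or i9 RAW r3
#7 head=10: or i10 RAW r2
#8 head=11: sll i11 tail

CYCLES = 9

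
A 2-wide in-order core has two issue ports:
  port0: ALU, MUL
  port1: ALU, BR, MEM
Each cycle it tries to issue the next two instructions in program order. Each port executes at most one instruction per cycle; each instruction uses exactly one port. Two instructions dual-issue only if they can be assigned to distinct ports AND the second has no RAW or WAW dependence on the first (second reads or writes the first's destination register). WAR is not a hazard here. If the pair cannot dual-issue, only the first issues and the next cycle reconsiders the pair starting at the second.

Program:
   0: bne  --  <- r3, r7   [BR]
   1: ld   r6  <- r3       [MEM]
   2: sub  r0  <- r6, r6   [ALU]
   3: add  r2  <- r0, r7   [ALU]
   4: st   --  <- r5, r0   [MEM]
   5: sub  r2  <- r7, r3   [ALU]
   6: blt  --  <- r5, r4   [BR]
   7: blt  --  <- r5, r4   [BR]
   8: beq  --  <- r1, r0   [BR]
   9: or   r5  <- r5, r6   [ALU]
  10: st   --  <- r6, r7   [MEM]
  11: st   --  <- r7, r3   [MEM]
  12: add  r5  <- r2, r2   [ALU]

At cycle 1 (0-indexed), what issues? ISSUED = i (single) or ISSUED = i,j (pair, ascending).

  cy0 -> i0 (bne.BR) no-port BR/MEM
  cy1 -> i1 (ld.MEM) RAW r6
  cy2 -> i2 (sub.ALU) RAW r0
  cy3 -> i3,i4 (add.ALU/st.MEM) dual
  cy4 -> i5,i6 (sub.ALU/blt.BR) dual
  cy5 -> i7 (blt.BR) no-port BR/BR
  cy6 -> i8,i9 (beq.BR/or.ALU) dual
  cy7 -> i10 (st.MEM) no-port MEM/MEM
  cy8 -> i11,i12 (st.MEM/add.ALU) dual

ISSUED = 1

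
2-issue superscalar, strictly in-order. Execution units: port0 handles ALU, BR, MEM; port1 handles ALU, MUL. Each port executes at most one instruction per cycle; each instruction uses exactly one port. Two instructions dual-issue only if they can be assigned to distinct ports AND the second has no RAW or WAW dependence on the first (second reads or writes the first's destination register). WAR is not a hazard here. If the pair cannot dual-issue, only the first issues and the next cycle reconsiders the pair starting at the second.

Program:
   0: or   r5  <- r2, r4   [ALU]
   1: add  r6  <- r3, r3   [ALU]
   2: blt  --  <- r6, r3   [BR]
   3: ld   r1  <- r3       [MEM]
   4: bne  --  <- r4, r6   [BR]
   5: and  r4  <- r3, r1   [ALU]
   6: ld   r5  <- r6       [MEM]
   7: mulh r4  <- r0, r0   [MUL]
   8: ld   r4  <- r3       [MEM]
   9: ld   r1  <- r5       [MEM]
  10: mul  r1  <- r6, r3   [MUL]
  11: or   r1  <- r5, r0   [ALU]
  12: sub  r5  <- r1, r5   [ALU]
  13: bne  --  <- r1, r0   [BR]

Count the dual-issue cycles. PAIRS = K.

[0] i0/i1  or;add  -- 2-wide
[1] i2  blt  -- no-port BR/MEM
[2] i3  ld  -- no-port MEM/BR
[3] i4/i5  bne;and  -- 2-wide
[4] i6/i7  ld;mulh  -- 2-wide
[5] i8  ld  -- no-port MEM/MEM
[6] i9  ld  -- WAW r1
[7] i10  mul  -- WAW r1
[8] i11  or  -- RAW r1
[9] i12/i13  sub;bne  -- 2-wide

PAIRS = 4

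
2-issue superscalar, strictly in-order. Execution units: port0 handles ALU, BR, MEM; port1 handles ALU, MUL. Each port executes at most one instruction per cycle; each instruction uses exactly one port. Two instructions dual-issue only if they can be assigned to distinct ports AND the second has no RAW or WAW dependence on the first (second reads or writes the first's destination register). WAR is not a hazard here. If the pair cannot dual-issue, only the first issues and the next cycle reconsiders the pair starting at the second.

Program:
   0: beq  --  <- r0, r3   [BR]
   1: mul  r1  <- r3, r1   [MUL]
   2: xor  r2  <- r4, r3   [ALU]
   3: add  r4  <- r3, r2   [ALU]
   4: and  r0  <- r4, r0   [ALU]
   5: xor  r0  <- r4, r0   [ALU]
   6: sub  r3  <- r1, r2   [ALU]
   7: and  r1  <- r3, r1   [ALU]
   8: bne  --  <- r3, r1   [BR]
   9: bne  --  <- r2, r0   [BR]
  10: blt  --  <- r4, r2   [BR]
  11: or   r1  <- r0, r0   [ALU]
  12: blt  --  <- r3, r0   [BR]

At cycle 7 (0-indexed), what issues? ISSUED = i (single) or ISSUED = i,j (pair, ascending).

ISSUED = 9

  cy0 -> i0&i1 (beq;mul) pair
  cy1 -> i2 (xor) RAW r2
  cy2 -> i3 (add) RAW r4
  cy3 -> i4 (and) RAW+WAW r0
  cy4 -> i5&i6 (xor;sub) pair
  cy5 -> i7 (and) RAW r1
  cy6 -> i8 (bne) no-port BR/BR
  cy7 -> i9 (bne) no-port BR/BR
  cy8 -> i10&i11 (blt;or) pair
  cy9 -> i12 (blt) tail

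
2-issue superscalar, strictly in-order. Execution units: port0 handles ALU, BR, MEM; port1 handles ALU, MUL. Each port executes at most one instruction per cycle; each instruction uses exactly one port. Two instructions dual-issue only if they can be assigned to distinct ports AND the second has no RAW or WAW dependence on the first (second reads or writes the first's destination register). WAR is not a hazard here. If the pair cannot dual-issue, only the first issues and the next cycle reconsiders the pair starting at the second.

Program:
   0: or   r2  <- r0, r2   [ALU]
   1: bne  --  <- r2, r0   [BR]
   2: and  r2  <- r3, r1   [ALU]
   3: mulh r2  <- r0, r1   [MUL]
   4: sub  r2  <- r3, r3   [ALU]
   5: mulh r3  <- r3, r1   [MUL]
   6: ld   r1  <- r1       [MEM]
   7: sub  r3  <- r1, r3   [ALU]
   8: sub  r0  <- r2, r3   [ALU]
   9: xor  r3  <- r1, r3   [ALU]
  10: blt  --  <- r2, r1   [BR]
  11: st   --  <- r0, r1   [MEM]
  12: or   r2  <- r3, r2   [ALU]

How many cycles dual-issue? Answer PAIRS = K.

PAIRS = 4

t=0 i0:or.ALU ; RAW r2
t=1 i1+i2:bne.BR+and.ALU ; pair
t=2 i3:mulh.MUL ; WAW r2
t=3 i4+i5:sub.ALU+mulh.MUL ; pair
t=4 i6:ld.MEM ; RAW r1
t=5 i7:sub.ALU ; RAW r3
t=6 i8+i9:sub.ALU+xor.ALU ; pair
t=7 i10:blt.BR ; no-port BR/MEM
t=8 i11+i12:st.MEM+or.ALU ; pair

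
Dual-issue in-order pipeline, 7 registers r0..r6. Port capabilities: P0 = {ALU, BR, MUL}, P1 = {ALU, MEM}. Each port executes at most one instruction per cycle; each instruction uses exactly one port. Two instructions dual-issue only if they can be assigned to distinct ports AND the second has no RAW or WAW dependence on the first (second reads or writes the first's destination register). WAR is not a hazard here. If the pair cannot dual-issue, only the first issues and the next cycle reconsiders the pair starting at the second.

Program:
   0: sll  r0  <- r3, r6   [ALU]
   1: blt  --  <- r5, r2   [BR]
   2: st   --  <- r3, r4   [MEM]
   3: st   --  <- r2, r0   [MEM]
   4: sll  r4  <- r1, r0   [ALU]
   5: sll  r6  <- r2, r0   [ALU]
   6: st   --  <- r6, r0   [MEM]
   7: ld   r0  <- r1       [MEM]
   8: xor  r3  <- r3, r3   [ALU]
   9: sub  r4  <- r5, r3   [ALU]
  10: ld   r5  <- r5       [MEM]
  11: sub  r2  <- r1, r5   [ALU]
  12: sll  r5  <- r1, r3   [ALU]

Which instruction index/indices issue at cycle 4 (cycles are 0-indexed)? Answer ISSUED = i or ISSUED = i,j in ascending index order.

c0: i0/i1 sll blt  2-wide
c1: i2 st  no-port MEM/MEM
c2: i3/i4 st sll  2-wide
c3: i5 sll  RAW r6
c4: i6 st  no-port MEM/MEM
c5: i7/i8 ld xor  2-wide
c6: i9/i10 sub ld  2-wide
c7: i11/i12 sub sll  2-wide

ISSUED = 6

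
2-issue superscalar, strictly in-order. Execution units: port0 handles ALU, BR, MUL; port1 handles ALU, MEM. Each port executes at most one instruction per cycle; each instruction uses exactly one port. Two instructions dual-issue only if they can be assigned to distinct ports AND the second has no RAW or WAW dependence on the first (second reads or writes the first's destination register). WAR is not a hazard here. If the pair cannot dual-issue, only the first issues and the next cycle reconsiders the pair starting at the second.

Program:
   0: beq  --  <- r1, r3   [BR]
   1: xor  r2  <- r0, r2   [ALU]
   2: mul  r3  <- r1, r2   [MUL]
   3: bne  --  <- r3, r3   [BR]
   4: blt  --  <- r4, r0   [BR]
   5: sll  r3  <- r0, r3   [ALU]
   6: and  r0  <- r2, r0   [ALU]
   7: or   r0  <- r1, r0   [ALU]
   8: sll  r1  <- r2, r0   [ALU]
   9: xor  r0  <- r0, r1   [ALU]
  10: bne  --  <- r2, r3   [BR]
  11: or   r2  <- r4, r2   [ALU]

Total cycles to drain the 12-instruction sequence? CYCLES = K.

CYCLES = 9

  cy0 -> i0&i1 (beq.BR/xor.ALU) dual
  cy1 -> i2 (mul.MUL) no-port MUL/BR
  cy2 -> i3 (bne.BR) no-port BR/BR
  cy3 -> i4&i5 (blt.BR/sll.ALU) dual
  cy4 -> i6 (and.ALU) RAW+WAW r0
  cy5 -> i7 (or.ALU) RAW r0
  cy6 -> i8 (sll.ALU) RAW r1
  cy7 -> i9&i10 (xor.ALU/bne.BR) dual
  cy8 -> i11 (or.ALU) tail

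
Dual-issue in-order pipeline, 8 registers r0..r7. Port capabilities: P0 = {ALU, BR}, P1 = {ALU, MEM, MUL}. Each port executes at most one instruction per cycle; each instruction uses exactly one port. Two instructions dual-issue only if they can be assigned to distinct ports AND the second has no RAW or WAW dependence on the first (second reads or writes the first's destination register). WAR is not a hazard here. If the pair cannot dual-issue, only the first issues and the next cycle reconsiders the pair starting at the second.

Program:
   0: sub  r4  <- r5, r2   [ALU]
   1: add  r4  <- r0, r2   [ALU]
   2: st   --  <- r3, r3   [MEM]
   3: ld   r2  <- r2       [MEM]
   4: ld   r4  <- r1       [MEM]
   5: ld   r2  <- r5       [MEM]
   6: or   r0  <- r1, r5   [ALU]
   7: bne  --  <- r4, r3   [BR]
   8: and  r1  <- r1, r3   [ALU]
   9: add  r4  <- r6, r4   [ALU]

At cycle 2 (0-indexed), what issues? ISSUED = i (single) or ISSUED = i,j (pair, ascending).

ISSUED = 3

c0: i0 sub  WAW r4
c1: i1&i2 add+st  dual
c2: i3 ld  no-port MEM/MEM
c3: i4 ld  no-port MEM/MEM
c4: i5&i6 ld+or  dual
c5: i7&i8 bne+and  dual
c6: i9 add  tail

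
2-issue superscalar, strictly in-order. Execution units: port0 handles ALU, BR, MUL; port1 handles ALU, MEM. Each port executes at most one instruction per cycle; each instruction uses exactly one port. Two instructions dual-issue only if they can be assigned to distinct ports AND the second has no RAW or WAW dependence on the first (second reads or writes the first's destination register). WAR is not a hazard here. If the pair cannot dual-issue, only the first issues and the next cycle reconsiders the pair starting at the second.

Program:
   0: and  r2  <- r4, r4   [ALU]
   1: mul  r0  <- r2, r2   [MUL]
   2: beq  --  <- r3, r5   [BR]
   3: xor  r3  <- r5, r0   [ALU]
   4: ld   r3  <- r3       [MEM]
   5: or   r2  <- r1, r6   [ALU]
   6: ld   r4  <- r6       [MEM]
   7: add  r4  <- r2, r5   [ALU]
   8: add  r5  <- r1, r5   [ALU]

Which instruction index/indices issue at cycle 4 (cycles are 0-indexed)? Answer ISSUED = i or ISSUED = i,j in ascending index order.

ISSUED = 6

t=0 i0:and.ALU ; RAW r2
t=1 i1:mul.MUL ; no-port MUL/BR
t=2 i2&i3:beq.BR/xor.ALU ; pair
t=3 i4&i5:ld.MEM/or.ALU ; pair
t=4 i6:ld.MEM ; WAW r4
t=5 i7&i8:add.ALU/add.ALU ; pair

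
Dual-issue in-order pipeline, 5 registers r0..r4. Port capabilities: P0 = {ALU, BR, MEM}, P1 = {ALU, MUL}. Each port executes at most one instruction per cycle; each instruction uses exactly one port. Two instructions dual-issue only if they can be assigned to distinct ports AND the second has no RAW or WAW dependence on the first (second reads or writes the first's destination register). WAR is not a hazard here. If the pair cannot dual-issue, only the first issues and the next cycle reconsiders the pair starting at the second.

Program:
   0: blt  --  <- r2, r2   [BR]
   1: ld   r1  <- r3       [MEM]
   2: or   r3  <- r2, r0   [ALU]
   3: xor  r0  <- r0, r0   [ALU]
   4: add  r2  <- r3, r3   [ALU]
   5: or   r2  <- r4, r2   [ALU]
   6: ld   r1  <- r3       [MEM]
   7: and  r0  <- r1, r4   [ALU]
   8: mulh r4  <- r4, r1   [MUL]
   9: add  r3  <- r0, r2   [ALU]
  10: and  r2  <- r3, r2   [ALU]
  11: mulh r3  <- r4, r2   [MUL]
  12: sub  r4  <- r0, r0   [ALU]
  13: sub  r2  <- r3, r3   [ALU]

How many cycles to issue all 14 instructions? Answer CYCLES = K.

[0] i0  blt.BR  -- no-port BR/MEM
[1] i1,i2  ld.MEM/or.ALU  -- pair
[2] i3,i4  xor.ALU/add.ALU  -- pair
[3] i5,i6  or.ALU/ld.MEM  -- pair
[4] i7,i8  and.ALU/mulh.MUL  -- pair
[5] i9  add.ALU  -- RAW r3
[6] i10  and.ALU  -- RAW r2
[7] i11,i12  mulh.MUL/sub.ALU  -- pair
[8] i13  sub.ALU  -- tail

CYCLES = 9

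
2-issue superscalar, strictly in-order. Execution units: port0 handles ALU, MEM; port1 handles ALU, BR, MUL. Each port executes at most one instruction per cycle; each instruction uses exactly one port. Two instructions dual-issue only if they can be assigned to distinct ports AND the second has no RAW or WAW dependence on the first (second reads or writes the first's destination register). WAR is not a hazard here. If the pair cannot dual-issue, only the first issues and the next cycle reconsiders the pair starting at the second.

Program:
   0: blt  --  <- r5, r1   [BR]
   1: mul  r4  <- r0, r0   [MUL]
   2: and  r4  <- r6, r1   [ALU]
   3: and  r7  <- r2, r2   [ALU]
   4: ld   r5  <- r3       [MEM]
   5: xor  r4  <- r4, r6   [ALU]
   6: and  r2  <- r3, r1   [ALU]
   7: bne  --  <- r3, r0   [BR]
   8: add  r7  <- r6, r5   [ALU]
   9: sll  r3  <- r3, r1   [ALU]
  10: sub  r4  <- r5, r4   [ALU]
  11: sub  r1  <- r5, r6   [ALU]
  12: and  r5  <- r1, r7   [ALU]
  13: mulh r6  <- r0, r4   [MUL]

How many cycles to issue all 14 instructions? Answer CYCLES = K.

CYCLES = 8

[0] i0  blt.BR  -- no-port BR/MUL
[1] i1  mul.MUL  -- WAW r4
[2] i2/i3  and.ALU+and.ALU  -- pair
[3] i4/i5  ld.MEM+xor.ALU  -- pair
[4] i6/i7  and.ALU+bne.BR  -- pair
[5] i8/i9  add.ALU+sll.ALU  -- pair
[6] i10/i11  sub.ALU+sub.ALU  -- pair
[7] i12/i13  and.ALU+mulh.MUL  -- pair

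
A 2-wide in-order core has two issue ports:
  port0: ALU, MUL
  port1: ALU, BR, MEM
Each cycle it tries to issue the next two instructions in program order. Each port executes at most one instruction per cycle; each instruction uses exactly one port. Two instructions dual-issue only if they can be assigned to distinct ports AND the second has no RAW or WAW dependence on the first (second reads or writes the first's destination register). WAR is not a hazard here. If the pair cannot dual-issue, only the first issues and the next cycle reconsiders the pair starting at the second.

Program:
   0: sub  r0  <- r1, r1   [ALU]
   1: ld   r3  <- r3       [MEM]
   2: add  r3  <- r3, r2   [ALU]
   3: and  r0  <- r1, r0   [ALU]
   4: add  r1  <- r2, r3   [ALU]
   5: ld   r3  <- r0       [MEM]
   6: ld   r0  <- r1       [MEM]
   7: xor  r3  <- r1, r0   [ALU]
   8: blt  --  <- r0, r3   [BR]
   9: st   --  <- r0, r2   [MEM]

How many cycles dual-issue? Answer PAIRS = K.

0. sub+ld @i0/i1  | 2-wide
1. add+and @i2/i3  | 2-wide
2. add+ld @i4/i5  | 2-wide
3. ld @i6  | RAW r0
4. xor @i7  | RAW r3
5. blt @i8  | no-port BR/MEM
6. st @i9  | tail

PAIRS = 3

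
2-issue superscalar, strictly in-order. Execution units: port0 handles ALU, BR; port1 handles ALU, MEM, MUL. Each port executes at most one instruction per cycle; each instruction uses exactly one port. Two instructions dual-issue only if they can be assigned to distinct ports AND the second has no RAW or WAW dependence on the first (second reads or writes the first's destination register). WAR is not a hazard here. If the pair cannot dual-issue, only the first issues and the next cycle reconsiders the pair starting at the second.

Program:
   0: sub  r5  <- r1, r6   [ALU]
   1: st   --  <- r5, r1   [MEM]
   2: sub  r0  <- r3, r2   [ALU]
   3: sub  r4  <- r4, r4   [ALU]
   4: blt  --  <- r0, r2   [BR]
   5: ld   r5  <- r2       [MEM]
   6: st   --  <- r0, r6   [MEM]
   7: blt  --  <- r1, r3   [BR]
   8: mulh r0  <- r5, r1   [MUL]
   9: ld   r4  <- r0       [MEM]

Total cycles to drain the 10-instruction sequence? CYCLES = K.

CYCLES = 7

c0: i0 sub  RAW r5
c1: i1+i2 st sub  2-wide
c2: i3+i4 sub blt  2-wide
c3: i5 ld  no-port MEM/MEM
c4: i6+i7 st blt  2-wide
c5: i8 mulh  no-port MUL/MEM
c6: i9 ld  tail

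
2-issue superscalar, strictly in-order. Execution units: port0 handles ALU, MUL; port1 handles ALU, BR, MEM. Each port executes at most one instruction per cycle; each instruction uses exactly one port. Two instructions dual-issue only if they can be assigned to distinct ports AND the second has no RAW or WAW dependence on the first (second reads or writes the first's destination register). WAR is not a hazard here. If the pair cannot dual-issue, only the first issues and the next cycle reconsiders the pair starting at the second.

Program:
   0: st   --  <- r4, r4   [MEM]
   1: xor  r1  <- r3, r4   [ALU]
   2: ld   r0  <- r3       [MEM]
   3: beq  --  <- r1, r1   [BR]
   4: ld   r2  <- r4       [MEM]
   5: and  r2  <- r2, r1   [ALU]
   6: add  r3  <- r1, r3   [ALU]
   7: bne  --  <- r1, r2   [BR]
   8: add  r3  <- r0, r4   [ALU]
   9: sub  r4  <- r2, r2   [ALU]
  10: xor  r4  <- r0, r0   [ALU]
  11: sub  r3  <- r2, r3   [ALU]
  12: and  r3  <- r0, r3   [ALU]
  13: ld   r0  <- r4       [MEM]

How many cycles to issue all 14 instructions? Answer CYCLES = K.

[0] i0,i1  st.MEM xor.ALU  -- dual
[1] i2  ld.MEM  -- no-port MEM/BR
[2] i3  beq.BR  -- no-port BR/MEM
[3] i4  ld.MEM  -- RAW+WAW r2
[4] i5,i6  and.ALU add.ALU  -- dual
[5] i7,i8  bne.BR add.ALU  -- dual
[6] i9  sub.ALU  -- WAW r4
[7] i10,i11  xor.ALU sub.ALU  -- dual
[8] i12,i13  and.ALU ld.MEM  -- dual

CYCLES = 9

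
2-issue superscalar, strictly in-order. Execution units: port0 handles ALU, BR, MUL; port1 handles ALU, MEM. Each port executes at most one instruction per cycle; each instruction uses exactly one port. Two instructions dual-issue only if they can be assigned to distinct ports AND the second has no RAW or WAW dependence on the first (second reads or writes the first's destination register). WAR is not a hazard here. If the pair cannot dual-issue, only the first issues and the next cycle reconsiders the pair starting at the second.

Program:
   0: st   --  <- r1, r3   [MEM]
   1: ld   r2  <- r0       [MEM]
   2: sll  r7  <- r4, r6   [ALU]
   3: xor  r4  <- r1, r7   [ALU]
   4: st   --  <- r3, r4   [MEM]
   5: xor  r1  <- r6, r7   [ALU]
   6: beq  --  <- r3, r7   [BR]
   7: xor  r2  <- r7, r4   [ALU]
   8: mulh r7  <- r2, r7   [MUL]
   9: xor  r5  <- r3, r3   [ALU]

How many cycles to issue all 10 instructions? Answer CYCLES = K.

CYCLES = 6

c0: i0 st.MEM  no-port MEM/MEM
c1: i1&i2 ld.MEM sll.ALU  dual
c2: i3 xor.ALU  RAW r4
c3: i4&i5 st.MEM xor.ALU  dual
c4: i6&i7 beq.BR xor.ALU  dual
c5: i8&i9 mulh.MUL xor.ALU  dual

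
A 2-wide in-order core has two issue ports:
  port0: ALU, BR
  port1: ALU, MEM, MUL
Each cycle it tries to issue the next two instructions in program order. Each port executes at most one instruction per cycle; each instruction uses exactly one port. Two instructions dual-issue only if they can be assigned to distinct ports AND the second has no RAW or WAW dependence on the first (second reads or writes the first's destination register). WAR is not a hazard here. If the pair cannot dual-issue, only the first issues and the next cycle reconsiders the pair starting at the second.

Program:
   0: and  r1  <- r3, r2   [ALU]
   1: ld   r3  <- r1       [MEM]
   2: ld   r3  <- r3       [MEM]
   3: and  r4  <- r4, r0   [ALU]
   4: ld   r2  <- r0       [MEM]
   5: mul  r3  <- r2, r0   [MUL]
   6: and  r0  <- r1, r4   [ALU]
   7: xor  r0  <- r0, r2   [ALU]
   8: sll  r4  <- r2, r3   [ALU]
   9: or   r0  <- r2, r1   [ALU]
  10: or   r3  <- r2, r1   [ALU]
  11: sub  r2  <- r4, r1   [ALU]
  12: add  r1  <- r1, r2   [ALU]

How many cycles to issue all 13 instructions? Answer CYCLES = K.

0. and.ALU @i0  | RAW r1
1. ld.MEM @i1  | no-port MEM/MEM
2. ld.MEM+and.ALU @i2+i3  | pair
3. ld.MEM @i4  | no-port MEM/MUL
4. mul.MUL+and.ALU @i5+i6  | pair
5. xor.ALU+sll.ALU @i7+i8  | pair
6. or.ALU+or.ALU @i9+i10  | pair
7. sub.ALU @i11  | RAW r2
8. add.ALU @i12  | tail

CYCLES = 9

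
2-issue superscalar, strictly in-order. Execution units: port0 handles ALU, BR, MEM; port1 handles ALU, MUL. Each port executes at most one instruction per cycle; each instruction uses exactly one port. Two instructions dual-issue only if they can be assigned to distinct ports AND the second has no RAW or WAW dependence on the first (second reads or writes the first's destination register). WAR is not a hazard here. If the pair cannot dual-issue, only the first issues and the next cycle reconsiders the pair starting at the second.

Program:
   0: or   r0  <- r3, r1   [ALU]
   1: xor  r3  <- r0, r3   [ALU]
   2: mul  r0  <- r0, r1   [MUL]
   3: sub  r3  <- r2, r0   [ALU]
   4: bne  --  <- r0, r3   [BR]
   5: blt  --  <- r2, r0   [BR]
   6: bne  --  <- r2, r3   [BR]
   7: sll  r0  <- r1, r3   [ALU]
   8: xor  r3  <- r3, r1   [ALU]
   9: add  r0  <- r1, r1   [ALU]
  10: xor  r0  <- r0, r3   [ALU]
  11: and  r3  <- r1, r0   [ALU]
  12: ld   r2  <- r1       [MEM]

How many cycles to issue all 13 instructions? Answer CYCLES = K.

CYCLES = 9

#0 head=0: or.ALU i0 RAW r0
#1 head=1: xor.ALU/mul.MUL i1+i2 2-wide
#2 head=3: sub.ALU i3 RAW r3
#3 head=4: bne.BR i4 no-port BR/BR
#4 head=5: blt.BR i5 no-port BR/BR
#5 head=6: bne.BR/sll.ALU i6+i7 2-wide
#6 head=8: xor.ALU/add.ALU i8+i9 2-wide
#7 head=10: xor.ALU i10 RAW r0
#8 head=11: and.ALU/ld.MEM i11+i12 2-wide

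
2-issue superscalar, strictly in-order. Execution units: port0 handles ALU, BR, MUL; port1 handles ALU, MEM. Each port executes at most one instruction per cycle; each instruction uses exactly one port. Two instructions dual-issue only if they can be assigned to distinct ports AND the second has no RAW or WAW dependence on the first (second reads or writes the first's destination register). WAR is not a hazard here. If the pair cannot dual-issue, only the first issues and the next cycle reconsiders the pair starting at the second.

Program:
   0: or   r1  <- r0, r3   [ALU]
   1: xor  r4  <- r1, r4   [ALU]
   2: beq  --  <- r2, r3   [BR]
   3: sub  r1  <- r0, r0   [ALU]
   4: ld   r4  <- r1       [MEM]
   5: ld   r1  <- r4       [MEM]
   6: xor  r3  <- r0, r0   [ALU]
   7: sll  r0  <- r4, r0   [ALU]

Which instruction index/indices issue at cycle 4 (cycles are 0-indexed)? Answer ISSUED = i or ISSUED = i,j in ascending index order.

c0: i0 or.ALU  RAW r1
c1: i1+i2 xor.ALU/beq.BR  2-wide
c2: i3 sub.ALU  RAW r1
c3: i4 ld.MEM  no-port MEM/MEM
c4: i5+i6 ld.MEM/xor.ALU  2-wide
c5: i7 sll.ALU  tail

ISSUED = 5,6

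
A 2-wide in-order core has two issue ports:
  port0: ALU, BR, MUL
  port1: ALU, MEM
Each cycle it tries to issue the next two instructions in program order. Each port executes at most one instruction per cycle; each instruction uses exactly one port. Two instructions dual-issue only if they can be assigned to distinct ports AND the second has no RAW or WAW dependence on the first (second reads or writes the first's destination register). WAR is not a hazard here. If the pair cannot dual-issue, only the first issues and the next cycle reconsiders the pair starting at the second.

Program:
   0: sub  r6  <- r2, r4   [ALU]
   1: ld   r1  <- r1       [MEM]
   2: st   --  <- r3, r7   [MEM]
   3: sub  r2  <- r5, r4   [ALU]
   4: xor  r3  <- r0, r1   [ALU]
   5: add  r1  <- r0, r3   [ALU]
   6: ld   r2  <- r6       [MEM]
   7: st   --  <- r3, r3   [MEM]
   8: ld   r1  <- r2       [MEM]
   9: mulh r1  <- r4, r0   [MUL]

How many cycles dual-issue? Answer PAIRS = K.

PAIRS = 3

c0: i0,i1 sub.ALU/ld.MEM  2-wide
c1: i2,i3 st.MEM/sub.ALU  2-wide
c2: i4 xor.ALU  RAW r3
c3: i5,i6 add.ALU/ld.MEM  2-wide
c4: i7 st.MEM  no-port MEM/MEM
c5: i8 ld.MEM  WAW r1
c6: i9 mulh.MUL  tail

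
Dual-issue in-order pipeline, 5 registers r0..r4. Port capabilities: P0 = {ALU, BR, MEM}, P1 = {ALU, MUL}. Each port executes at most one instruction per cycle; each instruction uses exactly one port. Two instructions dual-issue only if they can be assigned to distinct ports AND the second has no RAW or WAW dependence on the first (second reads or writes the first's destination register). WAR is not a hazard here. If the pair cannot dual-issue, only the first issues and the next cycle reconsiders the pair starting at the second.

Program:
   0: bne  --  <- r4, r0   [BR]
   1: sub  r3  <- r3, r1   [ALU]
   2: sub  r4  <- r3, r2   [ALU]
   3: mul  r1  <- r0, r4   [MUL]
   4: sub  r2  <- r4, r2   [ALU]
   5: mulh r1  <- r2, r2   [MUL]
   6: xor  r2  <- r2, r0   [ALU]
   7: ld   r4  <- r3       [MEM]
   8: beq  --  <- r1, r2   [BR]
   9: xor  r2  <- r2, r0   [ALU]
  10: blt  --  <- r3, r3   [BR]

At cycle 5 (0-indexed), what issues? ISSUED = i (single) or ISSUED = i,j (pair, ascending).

ISSUED = 8,9

[0] i0,i1  bne/sub  -- dual
[1] i2  sub  -- RAW r4
[2] i3,i4  mul/sub  -- dual
[3] i5,i6  mulh/xor  -- dual
[4] i7  ld  -- no-port MEM/BR
[5] i8,i9  beq/xor  -- dual
[6] i10  blt  -- tail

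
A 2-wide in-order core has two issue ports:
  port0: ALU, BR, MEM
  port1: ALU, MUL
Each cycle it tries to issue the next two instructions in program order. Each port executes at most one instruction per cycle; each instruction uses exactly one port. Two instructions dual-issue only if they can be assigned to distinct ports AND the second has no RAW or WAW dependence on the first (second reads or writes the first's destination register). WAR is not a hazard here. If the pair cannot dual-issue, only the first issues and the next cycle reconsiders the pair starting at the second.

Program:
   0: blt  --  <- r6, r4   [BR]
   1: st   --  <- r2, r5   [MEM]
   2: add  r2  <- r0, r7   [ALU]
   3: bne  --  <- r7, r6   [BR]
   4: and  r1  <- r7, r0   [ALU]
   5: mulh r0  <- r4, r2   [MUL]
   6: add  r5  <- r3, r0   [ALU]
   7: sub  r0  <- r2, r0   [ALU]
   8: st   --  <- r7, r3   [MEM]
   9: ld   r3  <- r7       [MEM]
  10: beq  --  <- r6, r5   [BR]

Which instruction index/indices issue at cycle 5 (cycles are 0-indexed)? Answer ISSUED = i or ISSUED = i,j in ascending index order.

  cy0 -> i0 (blt.BR) no-port BR/MEM
  cy1 -> i1&i2 (st.MEM+add.ALU) 2-wide
  cy2 -> i3&i4 (bne.BR+and.ALU) 2-wide
  cy3 -> i5 (mulh.MUL) RAW r0
  cy4 -> i6&i7 (add.ALU+sub.ALU) 2-wide
  cy5 -> i8 (st.MEM) no-port MEM/MEM
  cy6 -> i9 (ld.MEM) no-port MEM/BR
  cy7 -> i10 (beq.BR) tail

ISSUED = 8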